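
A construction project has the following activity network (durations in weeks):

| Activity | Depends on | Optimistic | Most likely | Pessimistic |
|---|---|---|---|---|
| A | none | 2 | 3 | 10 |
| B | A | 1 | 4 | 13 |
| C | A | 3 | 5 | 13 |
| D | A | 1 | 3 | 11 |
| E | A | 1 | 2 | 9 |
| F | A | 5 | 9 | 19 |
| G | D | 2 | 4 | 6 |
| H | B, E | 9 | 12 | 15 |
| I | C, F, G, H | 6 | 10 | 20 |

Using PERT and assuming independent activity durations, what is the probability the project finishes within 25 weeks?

0.023

te_A = (2 + 4·3 + 10)/6 = 24/6 = 4; σ²_A = ((10−2)/6)² = 1.778
te_B = (1 + 4·4 + 13)/6 = 30/6 = 5; σ²_B = ((13−1)/6)² = 4.000
te_C = (3 + 4·5 + 13)/6 = 36/6 = 6; σ²_C = ((13−3)/6)² = 2.778
te_D = (1 + 4·3 + 11)/6 = 24/6 = 4; σ²_D = ((11−1)/6)² = 2.778
te_E = (1 + 4·2 + 9)/6 = 18/6 = 3; σ²_E = ((9−1)/6)² = 1.778
te_F = (5 + 4·9 + 19)/6 = 60/6 = 10; σ²_F = ((19−5)/6)² = 5.444
te_G = (2 + 4·4 + 6)/6 = 24/6 = 4; σ²_G = ((6−2)/6)² = 0.444
te_H = (9 + 4·12 + 15)/6 = 72/6 = 12; σ²_H = ((15−9)/6)² = 1.000
te_I = (6 + 4·10 + 20)/6 = 66/6 = 11; σ²_I = ((20−6)/6)² = 5.444

Forward pass:
ES_A = 0; EF_A = 4
ES_B = 4; EF_B = 4+5 = 9
ES_C = 4; EF_C = 4+6 = 10
ES_D = 4; EF_D = 4+4 = 8
ES_E = 4; EF_E = 4+3 = 7
ES_F = 4; EF_F = 4+10 = 14
ES_G = 8; EF_G = 8+4 = 12
ES_H = max(EF_B=9, EF_E=7) = 9; EF_H = 9+12 = 21
ES_I = max(EF_C=10, EF_F=14, EF_G=12, EF_H=21) = 21; EF_I = 21+11 = 32
Expected project duration μ = 32 weeks. Critical path: A → B → H → I.

Variance along critical path = 1.778 + 4.000 + 1.000 + 5.444 = 12.222; σ = √12.222 = 3.496 weeks.
Z = (25 − 32) / 3.496 = -2.002
P(T ≤ 25) = Φ(-2.002) ≈ 0.023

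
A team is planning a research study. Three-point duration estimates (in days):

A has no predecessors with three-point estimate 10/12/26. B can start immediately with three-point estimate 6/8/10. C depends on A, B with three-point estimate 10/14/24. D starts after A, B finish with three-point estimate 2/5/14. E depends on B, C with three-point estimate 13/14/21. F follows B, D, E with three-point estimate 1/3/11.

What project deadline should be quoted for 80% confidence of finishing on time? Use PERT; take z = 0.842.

51.5 days

te_A = (10 + 4·12 + 26)/6 = 84/6 = 14; σ²_A = ((26−10)/6)² = 7.111
te_B = (6 + 4·8 + 10)/6 = 48/6 = 8; σ²_B = ((10−6)/6)² = 0.444
te_C = (10 + 4·14 + 24)/6 = 90/6 = 15; σ²_C = ((24−10)/6)² = 5.444
te_D = (2 + 4·5 + 14)/6 = 36/6 = 6; σ²_D = ((14−2)/6)² = 4.000
te_E = (13 + 4·14 + 21)/6 = 90/6 = 15; σ²_E = ((21−13)/6)² = 1.778
te_F = (1 + 4·3 + 11)/6 = 24/6 = 4; σ²_F = ((11−1)/6)² = 2.778

Forward pass:
ES_A = 0; EF_A = 14
ES_B = 0; EF_B = 8
ES_C = max(EF_A=14, EF_B=8) = 14; EF_C = 14+15 = 29
ES_D = max(EF_A=14, EF_B=8) = 14; EF_D = 14+6 = 20
ES_E = max(EF_B=8, EF_C=29) = 29; EF_E = 29+15 = 44
ES_F = max(EF_B=8, EF_D=20, EF_E=44) = 44; EF_F = 44+4 = 48
Expected project duration μ = 48 days. Critical path: A → C → E → F.

Variance along critical path = 7.111 + 5.444 + 1.778 + 2.778 = 17.111; σ = 4.137 days.
D = μ + z·σ = 48 + 0.842·4.137 = 51.5 days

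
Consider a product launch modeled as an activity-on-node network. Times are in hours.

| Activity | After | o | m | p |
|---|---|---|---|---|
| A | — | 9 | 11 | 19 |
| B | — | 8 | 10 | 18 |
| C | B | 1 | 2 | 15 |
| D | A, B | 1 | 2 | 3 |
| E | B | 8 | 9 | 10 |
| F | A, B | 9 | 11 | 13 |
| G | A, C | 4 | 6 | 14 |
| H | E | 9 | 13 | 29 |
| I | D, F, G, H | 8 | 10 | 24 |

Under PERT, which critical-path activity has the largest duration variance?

te_A = (9 + 4·11 + 19)/6 = 72/6 = 12; σ²_A = ((19−9)/6)² = 2.778
te_B = (8 + 4·10 + 18)/6 = 66/6 = 11; σ²_B = ((18−8)/6)² = 2.778
te_C = (1 + 4·2 + 15)/6 = 24/6 = 4; σ²_C = ((15−1)/6)² = 5.444
te_D = (1 + 4·2 + 3)/6 = 12/6 = 2; σ²_D = ((3−1)/6)² = 0.111
te_E = (8 + 4·9 + 10)/6 = 54/6 = 9; σ²_E = ((10−8)/6)² = 0.111
te_F = (9 + 4·11 + 13)/6 = 66/6 = 11; σ²_F = ((13−9)/6)² = 0.444
te_G = (4 + 4·6 + 14)/6 = 42/6 = 7; σ²_G = ((14−4)/6)² = 2.778
te_H = (9 + 4·13 + 29)/6 = 90/6 = 15; σ²_H = ((29−9)/6)² = 11.111
te_I = (8 + 4·10 + 24)/6 = 72/6 = 12; σ²_I = ((24−8)/6)² = 7.111

Forward pass:
ES_A = 0; EF_A = 12
ES_B = 0; EF_B = 11
ES_C = 11; EF_C = 11+4 = 15
ES_D = max(EF_A=12, EF_B=11) = 12; EF_D = 12+2 = 14
ES_E = 11; EF_E = 11+9 = 20
ES_F = max(EF_A=12, EF_B=11) = 12; EF_F = 12+11 = 23
ES_G = max(EF_A=12, EF_C=15) = 15; EF_G = 15+7 = 22
ES_H = 20; EF_H = 20+15 = 35
ES_I = max(EF_D=14, EF_F=23, EF_G=22, EF_H=35) = 35; EF_I = 35+12 = 47
Expected project duration μ = 47 hours. Critical path: B → E → H → I.

Variances on critical path: σ²_B=2.778, σ²_E=0.111, σ²_H=11.111, σ²_I=7.111.
Largest is σ²_H = 11.111.

H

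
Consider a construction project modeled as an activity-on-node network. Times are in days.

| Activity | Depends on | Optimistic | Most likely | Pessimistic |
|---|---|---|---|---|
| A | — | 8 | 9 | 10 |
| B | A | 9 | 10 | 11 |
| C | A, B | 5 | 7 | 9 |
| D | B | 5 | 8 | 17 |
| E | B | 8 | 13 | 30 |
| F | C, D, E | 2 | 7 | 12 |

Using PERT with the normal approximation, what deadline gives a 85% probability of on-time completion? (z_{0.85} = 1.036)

45.2 days

te_A = (8 + 4·9 + 10)/6 = 54/6 = 9; σ²_A = ((10−8)/6)² = 0.111
te_B = (9 + 4·10 + 11)/6 = 60/6 = 10; σ²_B = ((11−9)/6)² = 0.111
te_C = (5 + 4·7 + 9)/6 = 42/6 = 7; σ²_C = ((9−5)/6)² = 0.444
te_D = (5 + 4·8 + 17)/6 = 54/6 = 9; σ²_D = ((17−5)/6)² = 4.000
te_E = (8 + 4·13 + 30)/6 = 90/6 = 15; σ²_E = ((30−8)/6)² = 13.444
te_F = (2 + 4·7 + 12)/6 = 42/6 = 7; σ²_F = ((12−2)/6)² = 2.778

Forward pass:
ES_A = 0; EF_A = 9
ES_B = 9; EF_B = 9+10 = 19
ES_C = max(EF_A=9, EF_B=19) = 19; EF_C = 19+7 = 26
ES_D = 19; EF_D = 19+9 = 28
ES_E = 19; EF_E = 19+15 = 34
ES_F = max(EF_C=26, EF_D=28, EF_E=34) = 34; EF_F = 34+7 = 41
Expected project duration μ = 41 days. Critical path: A → B → E → F.

Variance along critical path = 0.111 + 0.111 + 13.444 + 2.778 = 16.444; σ = 4.055 days.
D = μ + z·σ = 41 + 1.036·4.055 = 45.2 days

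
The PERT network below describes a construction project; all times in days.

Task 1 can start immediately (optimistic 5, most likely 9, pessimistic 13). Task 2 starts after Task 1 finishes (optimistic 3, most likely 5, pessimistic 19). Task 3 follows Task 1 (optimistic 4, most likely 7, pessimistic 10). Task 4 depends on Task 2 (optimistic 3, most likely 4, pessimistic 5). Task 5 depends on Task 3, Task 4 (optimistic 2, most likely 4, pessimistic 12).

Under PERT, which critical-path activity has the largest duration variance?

te_Task 1 = (5 + 4·9 + 13)/6 = 54/6 = 9; σ²_Task 1 = ((13−5)/6)² = 1.778
te_Task 2 = (3 + 4·5 + 19)/6 = 42/6 = 7; σ²_Task 2 = ((19−3)/6)² = 7.111
te_Task 3 = (4 + 4·7 + 10)/6 = 42/6 = 7; σ²_Task 3 = ((10−4)/6)² = 1.000
te_Task 4 = (3 + 4·4 + 5)/6 = 24/6 = 4; σ²_Task 4 = ((5−3)/6)² = 0.111
te_Task 5 = (2 + 4·4 + 12)/6 = 30/6 = 5; σ²_Task 5 = ((12−2)/6)² = 2.778

Forward pass:
ES_Task 1 = 0; EF_Task 1 = 9
ES_Task 2 = 9; EF_Task 2 = 9+7 = 16
ES_Task 3 = 9; EF_Task 3 = 9+7 = 16
ES_Task 4 = 16; EF_Task 4 = 16+4 = 20
ES_Task 5 = max(EF_Task 3=16, EF_Task 4=20) = 20; EF_Task 5 = 20+5 = 25
Expected project duration μ = 25 days. Critical path: Task 1 → Task 2 → Task 4 → Task 5.

Variances on critical path: σ²_Task 1=1.778, σ²_Task 2=7.111, σ²_Task 4=0.111, σ²_Task 5=2.778.
Largest is σ²_Task 2 = 7.111.

Task 2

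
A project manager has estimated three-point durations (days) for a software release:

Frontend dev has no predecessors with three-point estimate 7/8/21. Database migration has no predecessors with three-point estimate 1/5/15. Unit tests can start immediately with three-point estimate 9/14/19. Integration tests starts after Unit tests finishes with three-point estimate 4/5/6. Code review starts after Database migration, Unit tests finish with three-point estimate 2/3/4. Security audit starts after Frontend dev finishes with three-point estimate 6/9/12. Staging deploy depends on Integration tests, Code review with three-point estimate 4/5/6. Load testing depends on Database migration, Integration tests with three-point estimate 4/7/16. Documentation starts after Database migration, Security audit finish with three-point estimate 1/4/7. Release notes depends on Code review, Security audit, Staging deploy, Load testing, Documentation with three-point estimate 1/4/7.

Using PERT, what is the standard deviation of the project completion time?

te_Frontend dev = (7 + 4·8 + 21)/6 = 60/6 = 10; σ²_Frontend dev = ((21−7)/6)² = 5.444
te_Database migration = (1 + 4·5 + 15)/6 = 36/6 = 6; σ²_Database migration = ((15−1)/6)² = 5.444
te_Unit tests = (9 + 4·14 + 19)/6 = 84/6 = 14; σ²_Unit tests = ((19−9)/6)² = 2.778
te_Integration tests = (4 + 4·5 + 6)/6 = 30/6 = 5; σ²_Integration tests = ((6−4)/6)² = 0.111
te_Code review = (2 + 4·3 + 4)/6 = 18/6 = 3; σ²_Code review = ((4−2)/6)² = 0.111
te_Security audit = (6 + 4·9 + 12)/6 = 54/6 = 9; σ²_Security audit = ((12−6)/6)² = 1.000
te_Staging deploy = (4 + 4·5 + 6)/6 = 30/6 = 5; σ²_Staging deploy = ((6−4)/6)² = 0.111
te_Load testing = (4 + 4·7 + 16)/6 = 48/6 = 8; σ²_Load testing = ((16−4)/6)² = 4.000
te_Documentation = (1 + 4·4 + 7)/6 = 24/6 = 4; σ²_Documentation = ((7−1)/6)² = 1.000
te_Release notes = (1 + 4·4 + 7)/6 = 24/6 = 4; σ²_Release notes = ((7−1)/6)² = 1.000

Forward pass:
ES_Frontend dev = 0; EF_Frontend dev = 10
ES_Database migration = 0; EF_Database migration = 6
ES_Unit tests = 0; EF_Unit tests = 14
ES_Integration tests = 14; EF_Integration tests = 14+5 = 19
ES_Code review = max(EF_Database migration=6, EF_Unit tests=14) = 14; EF_Code review = 14+3 = 17
ES_Security audit = 10; EF_Security audit = 10+9 = 19
ES_Staging deploy = max(EF_Integration tests=19, EF_Code review=17) = 19; EF_Staging deploy = 19+5 = 24
ES_Load testing = max(EF_Database migration=6, EF_Integration tests=19) = 19; EF_Load testing = 19+8 = 27
ES_Documentation = max(EF_Database migration=6, EF_Security audit=19) = 19; EF_Documentation = 19+4 = 23
ES_Release notes = max(EF_Code review=17, EF_Security audit=19, EF_Staging deploy=24, EF_Load testing=27, EF_Documentation=23) = 27; EF_Release notes = 27+4 = 31
Expected project duration μ = 31 days. Critical path: Unit tests → Integration tests → Load testing → Release notes.

Variance along critical path = 2.778 + 0.111 + 4.000 + 1.000 = 7.889
σ = √7.889 = 2.809 days

2.81 days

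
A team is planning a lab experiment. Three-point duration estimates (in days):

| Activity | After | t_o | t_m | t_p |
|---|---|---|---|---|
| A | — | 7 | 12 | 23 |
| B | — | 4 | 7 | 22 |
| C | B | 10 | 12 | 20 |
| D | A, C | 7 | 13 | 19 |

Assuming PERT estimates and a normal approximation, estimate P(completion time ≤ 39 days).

te_A = (7 + 4·12 + 23)/6 = 78/6 = 13; σ²_A = ((23−7)/6)² = 7.111
te_B = (4 + 4·7 + 22)/6 = 54/6 = 9; σ²_B = ((22−4)/6)² = 9.000
te_C = (10 + 4·12 + 20)/6 = 78/6 = 13; σ²_C = ((20−10)/6)² = 2.778
te_D = (7 + 4·13 + 19)/6 = 78/6 = 13; σ²_D = ((19−7)/6)² = 4.000

Forward pass:
ES_A = 0; EF_A = 13
ES_B = 0; EF_B = 9
ES_C = 9; EF_C = 9+13 = 22
ES_D = max(EF_A=13, EF_C=22) = 22; EF_D = 22+13 = 35
Expected project duration μ = 35 days. Critical path: B → C → D.

Variance along critical path = 9.000 + 2.778 + 4.000 = 15.778; σ = √15.778 = 3.972 days.
Z = (39 − 35) / 3.972 = 1.007
P(T ≤ 39) = Φ(1.007) ≈ 0.843

0.843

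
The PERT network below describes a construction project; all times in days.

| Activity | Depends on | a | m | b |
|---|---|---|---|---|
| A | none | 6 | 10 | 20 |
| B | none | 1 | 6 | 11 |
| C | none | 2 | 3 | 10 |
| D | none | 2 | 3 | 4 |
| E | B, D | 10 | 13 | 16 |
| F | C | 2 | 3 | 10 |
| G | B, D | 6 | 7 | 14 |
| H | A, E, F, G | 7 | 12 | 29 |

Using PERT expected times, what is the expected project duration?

te_A = (6 + 4·10 + 20)/6 = 66/6 = 11
te_B = (1 + 4·6 + 11)/6 = 36/6 = 6
te_C = (2 + 4·3 + 10)/6 = 24/6 = 4
te_D = (2 + 4·3 + 4)/6 = 18/6 = 3
te_E = (10 + 4·13 + 16)/6 = 78/6 = 13
te_F = (2 + 4·3 + 10)/6 = 24/6 = 4
te_G = (6 + 4·7 + 14)/6 = 48/6 = 8
te_H = (7 + 4·12 + 29)/6 = 84/6 = 14

Forward pass:
ES_A = 0; EF_A = 11
ES_B = 0; EF_B = 6
ES_C = 0; EF_C = 4
ES_D = 0; EF_D = 3
ES_E = max(EF_B=6, EF_D=3) = 6; EF_E = 6+13 = 19
ES_F = 4; EF_F = 4+4 = 8
ES_G = max(EF_B=6, EF_D=3) = 6; EF_G = 6+8 = 14
ES_H = max(EF_A=11, EF_E=19, EF_F=8, EF_G=14) = 19; EF_H = 19+14 = 33
Expected project duration μ = 33 days. Critical path: B → E → H.

33 days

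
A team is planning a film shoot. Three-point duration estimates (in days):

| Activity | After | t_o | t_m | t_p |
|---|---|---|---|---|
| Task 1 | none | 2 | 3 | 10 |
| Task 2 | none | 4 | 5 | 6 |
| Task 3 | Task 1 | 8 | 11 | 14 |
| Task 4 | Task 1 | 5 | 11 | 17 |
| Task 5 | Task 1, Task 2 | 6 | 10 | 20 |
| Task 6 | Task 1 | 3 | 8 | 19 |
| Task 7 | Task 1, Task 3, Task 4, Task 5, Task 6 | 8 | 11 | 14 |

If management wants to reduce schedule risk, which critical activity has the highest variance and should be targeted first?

Task 5

te_Task 1 = (2 + 4·3 + 10)/6 = 24/6 = 4; σ²_Task 1 = ((10−2)/6)² = 1.778
te_Task 2 = (4 + 4·5 + 6)/6 = 30/6 = 5; σ²_Task 2 = ((6−4)/6)² = 0.111
te_Task 3 = (8 + 4·11 + 14)/6 = 66/6 = 11; σ²_Task 3 = ((14−8)/6)² = 1.000
te_Task 4 = (5 + 4·11 + 17)/6 = 66/6 = 11; σ²_Task 4 = ((17−5)/6)² = 4.000
te_Task 5 = (6 + 4·10 + 20)/6 = 66/6 = 11; σ²_Task 5 = ((20−6)/6)² = 5.444
te_Task 6 = (3 + 4·8 + 19)/6 = 54/6 = 9; σ²_Task 6 = ((19−3)/6)² = 7.111
te_Task 7 = (8 + 4·11 + 14)/6 = 66/6 = 11; σ²_Task 7 = ((14−8)/6)² = 1.000

Forward pass:
ES_Task 1 = 0; EF_Task 1 = 4
ES_Task 2 = 0; EF_Task 2 = 5
ES_Task 3 = 4; EF_Task 3 = 4+11 = 15
ES_Task 4 = 4; EF_Task 4 = 4+11 = 15
ES_Task 5 = max(EF_Task 1=4, EF_Task 2=5) = 5; EF_Task 5 = 5+11 = 16
ES_Task 6 = 4; EF_Task 6 = 4+9 = 13
ES_Task 7 = max(EF_Task 1=4, EF_Task 3=15, EF_Task 4=15, EF_Task 5=16, EF_Task 6=13) = 16; EF_Task 7 = 16+11 = 27
Expected project duration μ = 27 days. Critical path: Task 2 → Task 5 → Task 7.

Variances on critical path: σ²_Task 2=0.111, σ²_Task 5=5.444, σ²_Task 7=1.000.
Largest is σ²_Task 5 = 5.444.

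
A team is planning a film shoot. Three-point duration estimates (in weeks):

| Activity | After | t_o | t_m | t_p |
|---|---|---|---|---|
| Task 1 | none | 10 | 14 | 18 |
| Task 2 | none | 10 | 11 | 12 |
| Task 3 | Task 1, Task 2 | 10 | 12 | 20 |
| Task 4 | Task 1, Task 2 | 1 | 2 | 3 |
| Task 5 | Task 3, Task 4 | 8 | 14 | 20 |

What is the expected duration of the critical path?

te_Task 1 = (10 + 4·14 + 18)/6 = 84/6 = 14
te_Task 2 = (10 + 4·11 + 12)/6 = 66/6 = 11
te_Task 3 = (10 + 4·12 + 20)/6 = 78/6 = 13
te_Task 4 = (1 + 4·2 + 3)/6 = 12/6 = 2
te_Task 5 = (8 + 4·14 + 20)/6 = 84/6 = 14

Forward pass:
ES_Task 1 = 0; EF_Task 1 = 14
ES_Task 2 = 0; EF_Task 2 = 11
ES_Task 3 = max(EF_Task 1=14, EF_Task 2=11) = 14; EF_Task 3 = 14+13 = 27
ES_Task 4 = max(EF_Task 1=14, EF_Task 2=11) = 14; EF_Task 4 = 14+2 = 16
ES_Task 5 = max(EF_Task 3=27, EF_Task 4=16) = 27; EF_Task 5 = 27+14 = 41
Expected project duration μ = 41 weeks. Critical path: Task 1 → Task 3 → Task 5.

41 weeks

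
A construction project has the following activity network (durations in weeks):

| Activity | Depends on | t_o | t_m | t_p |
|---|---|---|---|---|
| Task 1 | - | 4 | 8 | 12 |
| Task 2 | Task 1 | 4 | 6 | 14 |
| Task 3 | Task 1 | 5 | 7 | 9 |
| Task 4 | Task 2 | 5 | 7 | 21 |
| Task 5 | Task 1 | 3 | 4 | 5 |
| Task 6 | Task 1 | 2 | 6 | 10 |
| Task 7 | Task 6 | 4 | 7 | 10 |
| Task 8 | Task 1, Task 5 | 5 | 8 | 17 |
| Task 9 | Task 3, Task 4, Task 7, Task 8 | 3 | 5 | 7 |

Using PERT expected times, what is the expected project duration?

te_Task 1 = (4 + 4·8 + 12)/6 = 48/6 = 8
te_Task 2 = (4 + 4·6 + 14)/6 = 42/6 = 7
te_Task 3 = (5 + 4·7 + 9)/6 = 42/6 = 7
te_Task 4 = (5 + 4·7 + 21)/6 = 54/6 = 9
te_Task 5 = (3 + 4·4 + 5)/6 = 24/6 = 4
te_Task 6 = (2 + 4·6 + 10)/6 = 36/6 = 6
te_Task 7 = (4 + 4·7 + 10)/6 = 42/6 = 7
te_Task 8 = (5 + 4·8 + 17)/6 = 54/6 = 9
te_Task 9 = (3 + 4·5 + 7)/6 = 30/6 = 5

Forward pass:
ES_Task 1 = 0; EF_Task 1 = 8
ES_Task 2 = 8; EF_Task 2 = 8+7 = 15
ES_Task 3 = 8; EF_Task 3 = 8+7 = 15
ES_Task 4 = 15; EF_Task 4 = 15+9 = 24
ES_Task 5 = 8; EF_Task 5 = 8+4 = 12
ES_Task 6 = 8; EF_Task 6 = 8+6 = 14
ES_Task 7 = 14; EF_Task 7 = 14+7 = 21
ES_Task 8 = max(EF_Task 1=8, EF_Task 5=12) = 12; EF_Task 8 = 12+9 = 21
ES_Task 9 = max(EF_Task 3=15, EF_Task 4=24, EF_Task 7=21, EF_Task 8=21) = 24; EF_Task 9 = 24+5 = 29
Expected project duration μ = 29 weeks. Critical path: Task 1 → Task 2 → Task 4 → Task 9.

29 weeks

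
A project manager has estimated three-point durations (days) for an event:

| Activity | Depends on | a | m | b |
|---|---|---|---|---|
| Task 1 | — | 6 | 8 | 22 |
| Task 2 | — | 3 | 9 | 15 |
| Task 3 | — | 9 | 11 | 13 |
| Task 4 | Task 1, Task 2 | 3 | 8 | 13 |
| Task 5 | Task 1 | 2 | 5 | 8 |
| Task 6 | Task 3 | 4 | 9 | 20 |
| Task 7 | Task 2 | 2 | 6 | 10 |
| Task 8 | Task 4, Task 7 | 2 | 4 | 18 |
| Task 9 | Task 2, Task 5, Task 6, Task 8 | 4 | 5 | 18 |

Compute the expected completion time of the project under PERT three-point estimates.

31 days

te_Task 1 = (6 + 4·8 + 22)/6 = 60/6 = 10
te_Task 2 = (3 + 4·9 + 15)/6 = 54/6 = 9
te_Task 3 = (9 + 4·11 + 13)/6 = 66/6 = 11
te_Task 4 = (3 + 4·8 + 13)/6 = 48/6 = 8
te_Task 5 = (2 + 4·5 + 8)/6 = 30/6 = 5
te_Task 6 = (4 + 4·9 + 20)/6 = 60/6 = 10
te_Task 7 = (2 + 4·6 + 10)/6 = 36/6 = 6
te_Task 8 = (2 + 4·4 + 18)/6 = 36/6 = 6
te_Task 9 = (4 + 4·5 + 18)/6 = 42/6 = 7

Forward pass:
ES_Task 1 = 0; EF_Task 1 = 10
ES_Task 2 = 0; EF_Task 2 = 9
ES_Task 3 = 0; EF_Task 3 = 11
ES_Task 4 = max(EF_Task 1=10, EF_Task 2=9) = 10; EF_Task 4 = 10+8 = 18
ES_Task 5 = 10; EF_Task 5 = 10+5 = 15
ES_Task 6 = 11; EF_Task 6 = 11+10 = 21
ES_Task 7 = 9; EF_Task 7 = 9+6 = 15
ES_Task 8 = max(EF_Task 4=18, EF_Task 7=15) = 18; EF_Task 8 = 18+6 = 24
ES_Task 9 = max(EF_Task 2=9, EF_Task 5=15, EF_Task 6=21, EF_Task 8=24) = 24; EF_Task 9 = 24+7 = 31
Expected project duration μ = 31 days. Critical path: Task 1 → Task 4 → Task 8 → Task 9.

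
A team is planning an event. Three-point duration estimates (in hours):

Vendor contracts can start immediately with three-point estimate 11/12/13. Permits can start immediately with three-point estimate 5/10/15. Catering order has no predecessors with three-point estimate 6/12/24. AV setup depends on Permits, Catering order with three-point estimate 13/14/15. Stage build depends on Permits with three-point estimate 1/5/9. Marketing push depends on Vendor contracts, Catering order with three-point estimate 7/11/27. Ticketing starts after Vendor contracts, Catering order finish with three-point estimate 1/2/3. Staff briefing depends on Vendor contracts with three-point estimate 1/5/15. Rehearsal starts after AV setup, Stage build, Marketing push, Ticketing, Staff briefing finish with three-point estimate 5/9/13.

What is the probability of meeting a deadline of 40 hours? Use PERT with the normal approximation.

te_Vendor contracts = (11 + 4·12 + 13)/6 = 72/6 = 12; σ²_Vendor contracts = ((13−11)/6)² = 0.111
te_Permits = (5 + 4·10 + 15)/6 = 60/6 = 10; σ²_Permits = ((15−5)/6)² = 2.778
te_Catering order = (6 + 4·12 + 24)/6 = 78/6 = 13; σ²_Catering order = ((24−6)/6)² = 9.000
te_AV setup = (13 + 4·14 + 15)/6 = 84/6 = 14; σ²_AV setup = ((15−13)/6)² = 0.111
te_Stage build = (1 + 4·5 + 9)/6 = 30/6 = 5; σ²_Stage build = ((9−1)/6)² = 1.778
te_Marketing push = (7 + 4·11 + 27)/6 = 78/6 = 13; σ²_Marketing push = ((27−7)/6)² = 11.111
te_Ticketing = (1 + 4·2 + 3)/6 = 12/6 = 2; σ²_Ticketing = ((3−1)/6)² = 0.111
te_Staff briefing = (1 + 4·5 + 15)/6 = 36/6 = 6; σ²_Staff briefing = ((15−1)/6)² = 5.444
te_Rehearsal = (5 + 4·9 + 13)/6 = 54/6 = 9; σ²_Rehearsal = ((13−5)/6)² = 1.778

Forward pass:
ES_Vendor contracts = 0; EF_Vendor contracts = 12
ES_Permits = 0; EF_Permits = 10
ES_Catering order = 0; EF_Catering order = 13
ES_AV setup = max(EF_Permits=10, EF_Catering order=13) = 13; EF_AV setup = 13+14 = 27
ES_Stage build = 10; EF_Stage build = 10+5 = 15
ES_Marketing push = max(EF_Vendor contracts=12, EF_Catering order=13) = 13; EF_Marketing push = 13+13 = 26
ES_Ticketing = max(EF_Vendor contracts=12, EF_Catering order=13) = 13; EF_Ticketing = 13+2 = 15
ES_Staff briefing = 12; EF_Staff briefing = 12+6 = 18
ES_Rehearsal = max(EF_AV setup=27, EF_Stage build=15, EF_Marketing push=26, EF_Ticketing=15, EF_Staff briefing=18) = 27; EF_Rehearsal = 27+9 = 36
Expected project duration μ = 36 hours. Critical path: Catering order → AV setup → Rehearsal.

Variance along critical path = 9.000 + 0.111 + 1.778 = 10.889; σ = √10.889 = 3.300 hours.
Z = (40 − 36) / 3.300 = 1.212
P(T ≤ 40) = Φ(1.212) ≈ 0.887

0.887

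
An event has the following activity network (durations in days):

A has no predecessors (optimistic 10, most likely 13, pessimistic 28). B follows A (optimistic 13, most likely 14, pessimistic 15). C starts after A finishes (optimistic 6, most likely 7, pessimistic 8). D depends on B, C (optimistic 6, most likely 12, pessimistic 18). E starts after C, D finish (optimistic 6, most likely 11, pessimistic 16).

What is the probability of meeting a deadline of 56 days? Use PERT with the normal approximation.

0.842

te_A = (10 + 4·13 + 28)/6 = 90/6 = 15; σ²_A = ((28−10)/6)² = 9.000
te_B = (13 + 4·14 + 15)/6 = 84/6 = 14; σ²_B = ((15−13)/6)² = 0.111
te_C = (6 + 4·7 + 8)/6 = 42/6 = 7; σ²_C = ((8−6)/6)² = 0.111
te_D = (6 + 4·12 + 18)/6 = 72/6 = 12; σ²_D = ((18−6)/6)² = 4.000
te_E = (6 + 4·11 + 16)/6 = 66/6 = 11; σ²_E = ((16−6)/6)² = 2.778

Forward pass:
ES_A = 0; EF_A = 15
ES_B = 15; EF_B = 15+14 = 29
ES_C = 15; EF_C = 15+7 = 22
ES_D = max(EF_B=29, EF_C=22) = 29; EF_D = 29+12 = 41
ES_E = max(EF_C=22, EF_D=41) = 41; EF_E = 41+11 = 52
Expected project duration μ = 52 days. Critical path: A → B → D → E.

Variance along critical path = 9.000 + 0.111 + 4.000 + 2.778 = 15.889; σ = √15.889 = 3.986 days.
Z = (56 − 52) / 3.986 = 1.003
P(T ≤ 56) = Φ(1.003) ≈ 0.842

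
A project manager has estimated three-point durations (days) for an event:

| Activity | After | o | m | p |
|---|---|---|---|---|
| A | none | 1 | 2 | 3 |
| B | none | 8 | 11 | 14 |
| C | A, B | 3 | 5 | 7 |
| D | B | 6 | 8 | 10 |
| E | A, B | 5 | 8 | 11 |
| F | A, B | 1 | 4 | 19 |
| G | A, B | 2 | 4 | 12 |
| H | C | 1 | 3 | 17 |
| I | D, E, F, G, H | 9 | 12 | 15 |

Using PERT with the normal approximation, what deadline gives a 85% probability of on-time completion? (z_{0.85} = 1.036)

36.2 days

te_A = (1 + 4·2 + 3)/6 = 12/6 = 2; σ²_A = ((3−1)/6)² = 0.111
te_B = (8 + 4·11 + 14)/6 = 66/6 = 11; σ²_B = ((14−8)/6)² = 1.000
te_C = (3 + 4·5 + 7)/6 = 30/6 = 5; σ²_C = ((7−3)/6)² = 0.444
te_D = (6 + 4·8 + 10)/6 = 48/6 = 8; σ²_D = ((10−6)/6)² = 0.444
te_E = (5 + 4·8 + 11)/6 = 48/6 = 8; σ²_E = ((11−5)/6)² = 1.000
te_F = (1 + 4·4 + 19)/6 = 36/6 = 6; σ²_F = ((19−1)/6)² = 9.000
te_G = (2 + 4·4 + 12)/6 = 30/6 = 5; σ²_G = ((12−2)/6)² = 2.778
te_H = (1 + 4·3 + 17)/6 = 30/6 = 5; σ²_H = ((17−1)/6)² = 7.111
te_I = (9 + 4·12 + 15)/6 = 72/6 = 12; σ²_I = ((15−9)/6)² = 1.000

Forward pass:
ES_A = 0; EF_A = 2
ES_B = 0; EF_B = 11
ES_C = max(EF_A=2, EF_B=11) = 11; EF_C = 11+5 = 16
ES_D = 11; EF_D = 11+8 = 19
ES_E = max(EF_A=2, EF_B=11) = 11; EF_E = 11+8 = 19
ES_F = max(EF_A=2, EF_B=11) = 11; EF_F = 11+6 = 17
ES_G = max(EF_A=2, EF_B=11) = 11; EF_G = 11+5 = 16
ES_H = 16; EF_H = 16+5 = 21
ES_I = max(EF_D=19, EF_E=19, EF_F=17, EF_G=16, EF_H=21) = 21; EF_I = 21+12 = 33
Expected project duration μ = 33 days. Critical path: B → C → H → I.

Variance along critical path = 1.000 + 0.444 + 7.111 + 1.000 = 9.556; σ = 3.091 days.
D = μ + z·σ = 33 + 1.036·3.091 = 36.2 days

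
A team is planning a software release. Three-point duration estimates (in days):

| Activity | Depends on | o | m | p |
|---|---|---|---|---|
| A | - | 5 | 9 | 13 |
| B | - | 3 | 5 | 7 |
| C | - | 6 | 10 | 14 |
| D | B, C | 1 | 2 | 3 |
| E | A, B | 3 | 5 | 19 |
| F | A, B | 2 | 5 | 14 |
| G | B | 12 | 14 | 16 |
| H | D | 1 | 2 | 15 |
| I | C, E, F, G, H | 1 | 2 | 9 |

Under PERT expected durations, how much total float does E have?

te_A = (5 + 4·9 + 13)/6 = 54/6 = 9
te_B = (3 + 4·5 + 7)/6 = 30/6 = 5
te_C = (6 + 4·10 + 14)/6 = 60/6 = 10
te_D = (1 + 4·2 + 3)/6 = 12/6 = 2
te_E = (3 + 4·5 + 19)/6 = 42/6 = 7
te_F = (2 + 4·5 + 14)/6 = 36/6 = 6
te_G = (12 + 4·14 + 16)/6 = 84/6 = 14
te_H = (1 + 4·2 + 15)/6 = 24/6 = 4
te_I = (1 + 4·2 + 9)/6 = 18/6 = 3

Forward pass:
ES_A = 0; EF_A = 9
ES_B = 0; EF_B = 5
ES_C = 0; EF_C = 10
ES_D = max(EF_B=5, EF_C=10) = 10; EF_D = 10+2 = 12
ES_E = max(EF_A=9, EF_B=5) = 9; EF_E = 9+7 = 16
ES_F = max(EF_A=9, EF_B=5) = 9; EF_F = 9+6 = 15
ES_G = 5; EF_G = 5+14 = 19
ES_H = 12; EF_H = 12+4 = 16
ES_I = max(EF_C=10, EF_E=16, EF_F=15, EF_G=19, EF_H=16) = 19; EF_I = 19+3 = 22
Expected project duration μ = 22 days. Critical path: B → G → I.

Backward pass:
LF_I = 22; LS_I = 22−3 = 19
LF_H = LS_I = 19; LS_H = 19−4 = 15
LF_G = LS_I = 19; LS_G = 19−14 = 5
LF_F = LS_I = 19; LS_F = 19−6 = 13
LF_E = LS_I = 19; LS_E = 19−7 = 12
LF_D = LS_H = 15; LS_D = 15−2 = 13
LF_C = min(LS_D=13, LS_I=19) = 13; LS_C = 13−10 = 3
LF_B = min(LS_D=13, LS_E=12, LS_F=13, LS_G=5) = 5; LS_B = 5−5 = 0
LF_A = min(LS_E=12, LS_F=13) = 12; LS_A = 12−9 = 3
Slack_E = LS_E − ES_E = 12 − 9 = 3

3 days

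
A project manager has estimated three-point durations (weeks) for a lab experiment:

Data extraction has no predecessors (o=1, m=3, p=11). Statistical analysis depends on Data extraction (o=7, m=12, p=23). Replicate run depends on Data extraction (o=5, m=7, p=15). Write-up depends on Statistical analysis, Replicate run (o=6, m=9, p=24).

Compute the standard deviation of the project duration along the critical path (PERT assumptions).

4.35 weeks

te_Data extraction = (1 + 4·3 + 11)/6 = 24/6 = 4; σ²_Data extraction = ((11−1)/6)² = 2.778
te_Statistical analysis = (7 + 4·12 + 23)/6 = 78/6 = 13; σ²_Statistical analysis = ((23−7)/6)² = 7.111
te_Replicate run = (5 + 4·7 + 15)/6 = 48/6 = 8; σ²_Replicate run = ((15−5)/6)² = 2.778
te_Write-up = (6 + 4·9 + 24)/6 = 66/6 = 11; σ²_Write-up = ((24−6)/6)² = 9.000

Forward pass:
ES_Data extraction = 0; EF_Data extraction = 4
ES_Statistical analysis = 4; EF_Statistical analysis = 4+13 = 17
ES_Replicate run = 4; EF_Replicate run = 4+8 = 12
ES_Write-up = max(EF_Statistical analysis=17, EF_Replicate run=12) = 17; EF_Write-up = 17+11 = 28
Expected project duration μ = 28 weeks. Critical path: Data extraction → Statistical analysis → Write-up.

Variance along critical path = 2.778 + 7.111 + 9.000 = 18.889
σ = √18.889 = 4.346 weeks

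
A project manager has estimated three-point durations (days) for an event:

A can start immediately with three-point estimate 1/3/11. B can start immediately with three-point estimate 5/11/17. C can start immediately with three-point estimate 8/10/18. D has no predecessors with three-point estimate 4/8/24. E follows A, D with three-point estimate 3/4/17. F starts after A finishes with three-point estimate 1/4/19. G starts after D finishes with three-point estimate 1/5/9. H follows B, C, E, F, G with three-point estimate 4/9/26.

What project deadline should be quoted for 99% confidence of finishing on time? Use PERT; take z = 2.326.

te_A = (1 + 4·3 + 11)/6 = 24/6 = 4; σ²_A = ((11−1)/6)² = 2.778
te_B = (5 + 4·11 + 17)/6 = 66/6 = 11; σ²_B = ((17−5)/6)² = 4.000
te_C = (8 + 4·10 + 18)/6 = 66/6 = 11; σ²_C = ((18−8)/6)² = 2.778
te_D = (4 + 4·8 + 24)/6 = 60/6 = 10; σ²_D = ((24−4)/6)² = 11.111
te_E = (3 + 4·4 + 17)/6 = 36/6 = 6; σ²_E = ((17−3)/6)² = 5.444
te_F = (1 + 4·4 + 19)/6 = 36/6 = 6; σ²_F = ((19−1)/6)² = 9.000
te_G = (1 + 4·5 + 9)/6 = 30/6 = 5; σ²_G = ((9−1)/6)² = 1.778
te_H = (4 + 4·9 + 26)/6 = 66/6 = 11; σ²_H = ((26−4)/6)² = 13.444

Forward pass:
ES_A = 0; EF_A = 4
ES_B = 0; EF_B = 11
ES_C = 0; EF_C = 11
ES_D = 0; EF_D = 10
ES_E = max(EF_A=4, EF_D=10) = 10; EF_E = 10+6 = 16
ES_F = 4; EF_F = 4+6 = 10
ES_G = 10; EF_G = 10+5 = 15
ES_H = max(EF_B=11, EF_C=11, EF_E=16, EF_F=10, EF_G=15) = 16; EF_H = 16+11 = 27
Expected project duration μ = 27 days. Critical path: D → E → H.

Variance along critical path = 11.111 + 5.444 + 13.444 = 30.000; σ = 5.477 days.
D = μ + z·σ = 27 + 2.326·5.477 = 39.7 days

39.7 days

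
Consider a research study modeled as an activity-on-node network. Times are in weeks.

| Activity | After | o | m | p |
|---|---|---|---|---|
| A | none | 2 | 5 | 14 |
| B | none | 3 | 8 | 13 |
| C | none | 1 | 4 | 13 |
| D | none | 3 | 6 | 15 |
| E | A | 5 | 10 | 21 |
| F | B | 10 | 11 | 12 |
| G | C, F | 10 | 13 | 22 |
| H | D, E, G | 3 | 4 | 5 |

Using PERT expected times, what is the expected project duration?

te_A = (2 + 4·5 + 14)/6 = 36/6 = 6
te_B = (3 + 4·8 + 13)/6 = 48/6 = 8
te_C = (1 + 4·4 + 13)/6 = 30/6 = 5
te_D = (3 + 4·6 + 15)/6 = 42/6 = 7
te_E = (5 + 4·10 + 21)/6 = 66/6 = 11
te_F = (10 + 4·11 + 12)/6 = 66/6 = 11
te_G = (10 + 4·13 + 22)/6 = 84/6 = 14
te_H = (3 + 4·4 + 5)/6 = 24/6 = 4

Forward pass:
ES_A = 0; EF_A = 6
ES_B = 0; EF_B = 8
ES_C = 0; EF_C = 5
ES_D = 0; EF_D = 7
ES_E = 6; EF_E = 6+11 = 17
ES_F = 8; EF_F = 8+11 = 19
ES_G = max(EF_C=5, EF_F=19) = 19; EF_G = 19+14 = 33
ES_H = max(EF_D=7, EF_E=17, EF_G=33) = 33; EF_H = 33+4 = 37
Expected project duration μ = 37 weeks. Critical path: B → F → G → H.

37 weeks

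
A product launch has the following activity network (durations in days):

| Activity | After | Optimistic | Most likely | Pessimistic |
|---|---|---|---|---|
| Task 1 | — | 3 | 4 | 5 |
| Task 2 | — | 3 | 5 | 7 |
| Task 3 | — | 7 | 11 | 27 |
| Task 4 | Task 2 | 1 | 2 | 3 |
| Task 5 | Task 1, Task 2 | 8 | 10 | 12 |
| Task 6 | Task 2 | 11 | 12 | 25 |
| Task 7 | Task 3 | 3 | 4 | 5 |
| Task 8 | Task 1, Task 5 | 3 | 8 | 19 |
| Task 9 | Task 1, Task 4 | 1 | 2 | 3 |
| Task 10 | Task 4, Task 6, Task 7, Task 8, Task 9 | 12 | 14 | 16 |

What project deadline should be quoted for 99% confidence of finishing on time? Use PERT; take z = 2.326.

te_Task 1 = (3 + 4·4 + 5)/6 = 24/6 = 4; σ²_Task 1 = ((5−3)/6)² = 0.111
te_Task 2 = (3 + 4·5 + 7)/6 = 30/6 = 5; σ²_Task 2 = ((7−3)/6)² = 0.444
te_Task 3 = (7 + 4·11 + 27)/6 = 78/6 = 13; σ²_Task 3 = ((27−7)/6)² = 11.111
te_Task 4 = (1 + 4·2 + 3)/6 = 12/6 = 2; σ²_Task 4 = ((3−1)/6)² = 0.111
te_Task 5 = (8 + 4·10 + 12)/6 = 60/6 = 10; σ²_Task 5 = ((12−8)/6)² = 0.444
te_Task 6 = (11 + 4·12 + 25)/6 = 84/6 = 14; σ²_Task 6 = ((25−11)/6)² = 5.444
te_Task 7 = (3 + 4·4 + 5)/6 = 24/6 = 4; σ²_Task 7 = ((5−3)/6)² = 0.111
te_Task 8 = (3 + 4·8 + 19)/6 = 54/6 = 9; σ²_Task 8 = ((19−3)/6)² = 7.111
te_Task 9 = (1 + 4·2 + 3)/6 = 12/6 = 2; σ²_Task 9 = ((3−1)/6)² = 0.111
te_Task 10 = (12 + 4·14 + 16)/6 = 84/6 = 14; σ²_Task 10 = ((16−12)/6)² = 0.444

Forward pass:
ES_Task 1 = 0; EF_Task 1 = 4
ES_Task 2 = 0; EF_Task 2 = 5
ES_Task 3 = 0; EF_Task 3 = 13
ES_Task 4 = 5; EF_Task 4 = 5+2 = 7
ES_Task 5 = max(EF_Task 1=4, EF_Task 2=5) = 5; EF_Task 5 = 5+10 = 15
ES_Task 6 = 5; EF_Task 6 = 5+14 = 19
ES_Task 7 = 13; EF_Task 7 = 13+4 = 17
ES_Task 8 = max(EF_Task 1=4, EF_Task 5=15) = 15; EF_Task 8 = 15+9 = 24
ES_Task 9 = max(EF_Task 1=4, EF_Task 4=7) = 7; EF_Task 9 = 7+2 = 9
ES_Task 10 = max(EF_Task 4=7, EF_Task 6=19, EF_Task 7=17, EF_Task 8=24, EF_Task 9=9) = 24; EF_Task 10 = 24+14 = 38
Expected project duration μ = 38 days. Critical path: Task 2 → Task 5 → Task 8 → Task 10.

Variance along critical path = 0.444 + 0.444 + 7.111 + 0.444 = 8.444; σ = 2.906 days.
D = μ + z·σ = 38 + 2.326·2.906 = 44.8 days

44.8 days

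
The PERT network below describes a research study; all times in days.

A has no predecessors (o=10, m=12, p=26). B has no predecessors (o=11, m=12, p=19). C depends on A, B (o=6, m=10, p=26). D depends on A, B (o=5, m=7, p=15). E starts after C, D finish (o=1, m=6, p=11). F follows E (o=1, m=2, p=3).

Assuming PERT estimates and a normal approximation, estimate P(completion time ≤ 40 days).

te_A = (10 + 4·12 + 26)/6 = 84/6 = 14; σ²_A = ((26−10)/6)² = 7.111
te_B = (11 + 4·12 + 19)/6 = 78/6 = 13; σ²_B = ((19−11)/6)² = 1.778
te_C = (6 + 4·10 + 26)/6 = 72/6 = 12; σ²_C = ((26−6)/6)² = 11.111
te_D = (5 + 4·7 + 15)/6 = 48/6 = 8; σ²_D = ((15−5)/6)² = 2.778
te_E = (1 + 4·6 + 11)/6 = 36/6 = 6; σ²_E = ((11−1)/6)² = 2.778
te_F = (1 + 4·2 + 3)/6 = 12/6 = 2; σ²_F = ((3−1)/6)² = 0.111

Forward pass:
ES_A = 0; EF_A = 14
ES_B = 0; EF_B = 13
ES_C = max(EF_A=14, EF_B=13) = 14; EF_C = 14+12 = 26
ES_D = max(EF_A=14, EF_B=13) = 14; EF_D = 14+8 = 22
ES_E = max(EF_C=26, EF_D=22) = 26; EF_E = 26+6 = 32
ES_F = 32; EF_F = 32+2 = 34
Expected project duration μ = 34 days. Critical path: A → C → E → F.

Variance along critical path = 7.111 + 11.111 + 2.778 + 0.111 = 21.111; σ = √21.111 = 4.595 days.
Z = (40 − 34) / 4.595 = 1.306
P(T ≤ 40) = Φ(1.306) ≈ 0.904

0.904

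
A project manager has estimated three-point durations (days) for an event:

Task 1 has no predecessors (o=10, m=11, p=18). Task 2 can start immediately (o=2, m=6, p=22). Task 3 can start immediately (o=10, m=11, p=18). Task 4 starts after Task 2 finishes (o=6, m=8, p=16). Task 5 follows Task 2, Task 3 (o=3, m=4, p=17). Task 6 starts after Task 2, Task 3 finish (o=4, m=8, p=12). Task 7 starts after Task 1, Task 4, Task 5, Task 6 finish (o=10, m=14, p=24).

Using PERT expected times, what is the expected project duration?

35 days

te_Task 1 = (10 + 4·11 + 18)/6 = 72/6 = 12
te_Task 2 = (2 + 4·6 + 22)/6 = 48/6 = 8
te_Task 3 = (10 + 4·11 + 18)/6 = 72/6 = 12
te_Task 4 = (6 + 4·8 + 16)/6 = 54/6 = 9
te_Task 5 = (3 + 4·4 + 17)/6 = 36/6 = 6
te_Task 6 = (4 + 4·8 + 12)/6 = 48/6 = 8
te_Task 7 = (10 + 4·14 + 24)/6 = 90/6 = 15

Forward pass:
ES_Task 1 = 0; EF_Task 1 = 12
ES_Task 2 = 0; EF_Task 2 = 8
ES_Task 3 = 0; EF_Task 3 = 12
ES_Task 4 = 8; EF_Task 4 = 8+9 = 17
ES_Task 5 = max(EF_Task 2=8, EF_Task 3=12) = 12; EF_Task 5 = 12+6 = 18
ES_Task 6 = max(EF_Task 2=8, EF_Task 3=12) = 12; EF_Task 6 = 12+8 = 20
ES_Task 7 = max(EF_Task 1=12, EF_Task 4=17, EF_Task 5=18, EF_Task 6=20) = 20; EF_Task 7 = 20+15 = 35
Expected project duration μ = 35 days. Critical path: Task 3 → Task 6 → Task 7.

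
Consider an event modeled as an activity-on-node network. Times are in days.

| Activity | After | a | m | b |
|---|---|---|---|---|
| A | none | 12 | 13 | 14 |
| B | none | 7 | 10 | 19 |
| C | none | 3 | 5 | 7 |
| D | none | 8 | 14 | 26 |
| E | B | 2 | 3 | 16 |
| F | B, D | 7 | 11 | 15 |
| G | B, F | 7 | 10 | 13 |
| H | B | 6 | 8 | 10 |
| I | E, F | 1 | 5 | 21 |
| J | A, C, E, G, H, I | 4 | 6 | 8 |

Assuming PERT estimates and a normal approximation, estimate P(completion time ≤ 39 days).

te_A = (12 + 4·13 + 14)/6 = 78/6 = 13; σ²_A = ((14−12)/6)² = 0.111
te_B = (7 + 4·10 + 19)/6 = 66/6 = 11; σ²_B = ((19−7)/6)² = 4.000
te_C = (3 + 4·5 + 7)/6 = 30/6 = 5; σ²_C = ((7−3)/6)² = 0.444
te_D = (8 + 4·14 + 26)/6 = 90/6 = 15; σ²_D = ((26−8)/6)² = 9.000
te_E = (2 + 4·3 + 16)/6 = 30/6 = 5; σ²_E = ((16−2)/6)² = 5.444
te_F = (7 + 4·11 + 15)/6 = 66/6 = 11; σ²_F = ((15−7)/6)² = 1.778
te_G = (7 + 4·10 + 13)/6 = 60/6 = 10; σ²_G = ((13−7)/6)² = 1.000
te_H = (6 + 4·8 + 10)/6 = 48/6 = 8; σ²_H = ((10−6)/6)² = 0.444
te_I = (1 + 4·5 + 21)/6 = 42/6 = 7; σ²_I = ((21−1)/6)² = 11.111
te_J = (4 + 4·6 + 8)/6 = 36/6 = 6; σ²_J = ((8−4)/6)² = 0.444

Forward pass:
ES_A = 0; EF_A = 13
ES_B = 0; EF_B = 11
ES_C = 0; EF_C = 5
ES_D = 0; EF_D = 15
ES_E = 11; EF_E = 11+5 = 16
ES_F = max(EF_B=11, EF_D=15) = 15; EF_F = 15+11 = 26
ES_G = max(EF_B=11, EF_F=26) = 26; EF_G = 26+10 = 36
ES_H = 11; EF_H = 11+8 = 19
ES_I = max(EF_E=16, EF_F=26) = 26; EF_I = 26+7 = 33
ES_J = max(EF_A=13, EF_C=5, EF_E=16, EF_G=36, EF_H=19, EF_I=33) = 36; EF_J = 36+6 = 42
Expected project duration μ = 42 days. Critical path: D → F → G → J.

Variance along critical path = 9.000 + 1.778 + 1.000 + 0.444 = 12.222; σ = √12.222 = 3.496 days.
Z = (39 − 42) / 3.496 = -0.858
P(T ≤ 39) = Φ(-0.858) ≈ 0.195

0.195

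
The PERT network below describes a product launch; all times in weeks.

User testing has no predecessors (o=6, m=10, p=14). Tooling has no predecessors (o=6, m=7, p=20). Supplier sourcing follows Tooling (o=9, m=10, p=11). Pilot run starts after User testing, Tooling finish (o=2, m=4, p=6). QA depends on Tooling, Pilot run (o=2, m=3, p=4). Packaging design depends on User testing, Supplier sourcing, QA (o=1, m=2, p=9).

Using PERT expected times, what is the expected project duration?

te_User testing = (6 + 4·10 + 14)/6 = 60/6 = 10
te_Tooling = (6 + 4·7 + 20)/6 = 54/6 = 9
te_Supplier sourcing = (9 + 4·10 + 11)/6 = 60/6 = 10
te_Pilot run = (2 + 4·4 + 6)/6 = 24/6 = 4
te_QA = (2 + 4·3 + 4)/6 = 18/6 = 3
te_Packaging design = (1 + 4·2 + 9)/6 = 18/6 = 3

Forward pass:
ES_User testing = 0; EF_User testing = 10
ES_Tooling = 0; EF_Tooling = 9
ES_Supplier sourcing = 9; EF_Supplier sourcing = 9+10 = 19
ES_Pilot run = max(EF_User testing=10, EF_Tooling=9) = 10; EF_Pilot run = 10+4 = 14
ES_QA = max(EF_Tooling=9, EF_Pilot run=14) = 14; EF_QA = 14+3 = 17
ES_Packaging design = max(EF_User testing=10, EF_Supplier sourcing=19, EF_QA=17) = 19; EF_Packaging design = 19+3 = 22
Expected project duration μ = 22 weeks. Critical path: Tooling → Supplier sourcing → Packaging design.

22 weeks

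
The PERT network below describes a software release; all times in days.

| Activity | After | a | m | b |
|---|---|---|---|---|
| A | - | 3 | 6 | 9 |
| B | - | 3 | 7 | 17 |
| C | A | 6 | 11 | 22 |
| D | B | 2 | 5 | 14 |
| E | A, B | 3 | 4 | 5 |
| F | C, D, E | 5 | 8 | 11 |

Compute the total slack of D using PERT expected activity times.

te_A = (3 + 4·6 + 9)/6 = 36/6 = 6
te_B = (3 + 4·7 + 17)/6 = 48/6 = 8
te_C = (6 + 4·11 + 22)/6 = 72/6 = 12
te_D = (2 + 4·5 + 14)/6 = 36/6 = 6
te_E = (3 + 4·4 + 5)/6 = 24/6 = 4
te_F = (5 + 4·8 + 11)/6 = 48/6 = 8

Forward pass:
ES_A = 0; EF_A = 6
ES_B = 0; EF_B = 8
ES_C = 6; EF_C = 6+12 = 18
ES_D = 8; EF_D = 8+6 = 14
ES_E = max(EF_A=6, EF_B=8) = 8; EF_E = 8+4 = 12
ES_F = max(EF_C=18, EF_D=14, EF_E=12) = 18; EF_F = 18+8 = 26
Expected project duration μ = 26 days. Critical path: A → C → F.

Backward pass:
LF_F = 26; LS_F = 26−8 = 18
LF_E = LS_F = 18; LS_E = 18−4 = 14
LF_D = LS_F = 18; LS_D = 18−6 = 12
LF_C = LS_F = 18; LS_C = 18−12 = 6
LF_B = min(LS_D=12, LS_E=14) = 12; LS_B = 12−8 = 4
LF_A = min(LS_C=6, LS_E=14) = 6; LS_A = 6−6 = 0
Slack_D = LS_D − ES_D = 12 − 8 = 4

4 days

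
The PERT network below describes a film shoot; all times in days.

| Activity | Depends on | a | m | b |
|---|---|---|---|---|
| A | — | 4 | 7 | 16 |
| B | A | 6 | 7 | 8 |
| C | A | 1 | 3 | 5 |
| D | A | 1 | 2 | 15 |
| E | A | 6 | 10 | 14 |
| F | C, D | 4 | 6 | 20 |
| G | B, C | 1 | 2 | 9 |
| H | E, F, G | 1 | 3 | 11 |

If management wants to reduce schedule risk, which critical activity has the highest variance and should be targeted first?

te_A = (4 + 4·7 + 16)/6 = 48/6 = 8; σ²_A = ((16−4)/6)² = 4.000
te_B = (6 + 4·7 + 8)/6 = 42/6 = 7; σ²_B = ((8−6)/6)² = 0.111
te_C = (1 + 4·3 + 5)/6 = 18/6 = 3; σ²_C = ((5−1)/6)² = 0.444
te_D = (1 + 4·2 + 15)/6 = 24/6 = 4; σ²_D = ((15−1)/6)² = 5.444
te_E = (6 + 4·10 + 14)/6 = 60/6 = 10; σ²_E = ((14−6)/6)² = 1.778
te_F = (4 + 4·6 + 20)/6 = 48/6 = 8; σ²_F = ((20−4)/6)² = 7.111
te_G = (1 + 4·2 + 9)/6 = 18/6 = 3; σ²_G = ((9−1)/6)² = 1.778
te_H = (1 + 4·3 + 11)/6 = 24/6 = 4; σ²_H = ((11−1)/6)² = 2.778

Forward pass:
ES_A = 0; EF_A = 8
ES_B = 8; EF_B = 8+7 = 15
ES_C = 8; EF_C = 8+3 = 11
ES_D = 8; EF_D = 8+4 = 12
ES_E = 8; EF_E = 8+10 = 18
ES_F = max(EF_C=11, EF_D=12) = 12; EF_F = 12+8 = 20
ES_G = max(EF_B=15, EF_C=11) = 15; EF_G = 15+3 = 18
ES_H = max(EF_E=18, EF_F=20, EF_G=18) = 20; EF_H = 20+4 = 24
Expected project duration μ = 24 days. Critical path: A → D → F → H.

Variances on critical path: σ²_A=4.000, σ²_D=5.444, σ²_F=7.111, σ²_H=2.778.
Largest is σ²_F = 7.111.

F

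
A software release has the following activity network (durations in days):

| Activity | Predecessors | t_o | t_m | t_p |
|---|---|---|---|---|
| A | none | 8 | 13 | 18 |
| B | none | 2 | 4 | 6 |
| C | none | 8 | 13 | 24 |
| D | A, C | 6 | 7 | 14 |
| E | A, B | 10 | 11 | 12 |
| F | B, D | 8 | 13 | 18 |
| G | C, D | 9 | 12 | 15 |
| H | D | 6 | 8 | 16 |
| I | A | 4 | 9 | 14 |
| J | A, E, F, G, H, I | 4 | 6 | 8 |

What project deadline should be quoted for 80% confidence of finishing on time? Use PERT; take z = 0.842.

43.9 days

te_A = (8 + 4·13 + 18)/6 = 78/6 = 13; σ²_A = ((18−8)/6)² = 2.778
te_B = (2 + 4·4 + 6)/6 = 24/6 = 4; σ²_B = ((6−2)/6)² = 0.444
te_C = (8 + 4·13 + 24)/6 = 84/6 = 14; σ²_C = ((24−8)/6)² = 7.111
te_D = (6 + 4·7 + 14)/6 = 48/6 = 8; σ²_D = ((14−6)/6)² = 1.778
te_E = (10 + 4·11 + 12)/6 = 66/6 = 11; σ²_E = ((12−10)/6)² = 0.111
te_F = (8 + 4·13 + 18)/6 = 78/6 = 13; σ²_F = ((18−8)/6)² = 2.778
te_G = (9 + 4·12 + 15)/6 = 72/6 = 12; σ²_G = ((15−9)/6)² = 1.000
te_H = (6 + 4·8 + 16)/6 = 54/6 = 9; σ²_H = ((16−6)/6)² = 2.778
te_I = (4 + 4·9 + 14)/6 = 54/6 = 9; σ²_I = ((14−4)/6)² = 2.778
te_J = (4 + 4·6 + 8)/6 = 36/6 = 6; σ²_J = ((8−4)/6)² = 0.444

Forward pass:
ES_A = 0; EF_A = 13
ES_B = 0; EF_B = 4
ES_C = 0; EF_C = 14
ES_D = max(EF_A=13, EF_C=14) = 14; EF_D = 14+8 = 22
ES_E = max(EF_A=13, EF_B=4) = 13; EF_E = 13+11 = 24
ES_F = max(EF_B=4, EF_D=22) = 22; EF_F = 22+13 = 35
ES_G = max(EF_C=14, EF_D=22) = 22; EF_G = 22+12 = 34
ES_H = 22; EF_H = 22+9 = 31
ES_I = 13; EF_I = 13+9 = 22
ES_J = max(EF_A=13, EF_E=24, EF_F=35, EF_G=34, EF_H=31, EF_I=22) = 35; EF_J = 35+6 = 41
Expected project duration μ = 41 days. Critical path: C → D → F → J.

Variance along critical path = 7.111 + 1.778 + 2.778 + 0.444 = 12.111; σ = 3.480 days.
D = μ + z·σ = 41 + 0.842·3.480 = 43.9 days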